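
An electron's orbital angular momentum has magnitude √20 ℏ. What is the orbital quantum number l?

l = 4

(|L|/ℏ)² = l(l+1) = 20.
Solving: l = 4.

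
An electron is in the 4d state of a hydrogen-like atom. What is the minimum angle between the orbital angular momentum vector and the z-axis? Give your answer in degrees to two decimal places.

For 4d, l = 2.
|L| = √(l(l+1)) ℏ = √6 ℏ.
The smallest angle corresponds to the largest L_z, i.e. m_l = l = 2, giving L_z = 2ℏ.
cos θ_min = 2/√6, so θ_min ≈ 35.26°.

θ_min ≈ 35.26°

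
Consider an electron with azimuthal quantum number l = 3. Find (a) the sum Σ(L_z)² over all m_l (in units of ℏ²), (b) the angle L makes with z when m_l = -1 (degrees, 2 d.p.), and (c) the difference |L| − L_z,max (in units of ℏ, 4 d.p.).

Σ m_l² = 28, so Σ(L_z)² = 28 ℏ².
For m_l = -1: cos θ = -1/√12, θ ≈ 106.78°.
|L| − L_z,max = (2√3 − 3)ℏ ≈ 0.4641ℏ.

Σ(L_z)² = 28 ℏ²; θ(m_l=-1) ≈ 106.78°; |L|−L_z,max ≈ 0.4641ℏ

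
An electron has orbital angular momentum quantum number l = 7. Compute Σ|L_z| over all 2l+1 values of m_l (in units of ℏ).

m_l runs from −7 to 7, i.e. {-7, -6, -5, -4, -3, -2, -1, 0, 1, 2, 3, 4, 5, 6, 7}.
Σ|m_l| = l(l+1) = 56.

Σ|L_z| = 56 ℏ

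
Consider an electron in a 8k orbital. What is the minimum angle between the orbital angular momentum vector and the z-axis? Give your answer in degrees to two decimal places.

For 8k, l = 7.
|L|² = l(l+1)ℏ² = 56ℏ², so |L| = 2√14 ℏ.
The smallest angle corresponds to the largest L_z, i.e. m_l = l = 7, giving L_z = 7ℏ.
cos θ_min = 7/√56, so θ_min ≈ 20.70°.

θ_min ≈ 20.70°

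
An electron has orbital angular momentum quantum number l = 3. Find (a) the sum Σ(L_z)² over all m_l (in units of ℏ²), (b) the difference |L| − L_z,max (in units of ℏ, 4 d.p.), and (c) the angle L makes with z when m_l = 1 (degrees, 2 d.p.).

Σ m_l² = 28, so Σ(L_z)² = 28 ℏ².
|L| − L_z,max = (2√3 − 3)ℏ ≈ 0.4641ℏ.
For m_l = 1: cos θ = 1/√12, θ ≈ 73.22°.

Σ(L_z)² = 28 ℏ²; |L|−L_z,max ≈ 0.4641ℏ; θ(m_l=1) ≈ 73.22°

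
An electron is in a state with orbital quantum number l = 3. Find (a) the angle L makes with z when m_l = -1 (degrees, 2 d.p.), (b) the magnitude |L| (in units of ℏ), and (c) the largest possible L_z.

θ(m_l=-1) ≈ 106.78°; |L| = 2√3 ℏ ≈ 3.464ℏ; L_z,max = 3ℏ

For m_l = -1: cos θ = -1/√12, θ ≈ 106.78°.
|L| = ℏ√(3·4) = 2√3 ℏ ≈ 3.464ℏ.
L_z,max = lℏ = 3ℏ.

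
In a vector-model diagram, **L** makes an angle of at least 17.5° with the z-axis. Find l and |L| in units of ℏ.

l = 10, |L| = √110 ℏ ≈ 10.488ℏ

cos θ_min = l/√(l(l+1)) = √(l/(l+1)), so l/(l+1) = cos²(17.5°) = 0.9096.
l = cos²θ/sin²θ ≈ 10.
Then |L| = ℏ√(10·11) = √110 ℏ.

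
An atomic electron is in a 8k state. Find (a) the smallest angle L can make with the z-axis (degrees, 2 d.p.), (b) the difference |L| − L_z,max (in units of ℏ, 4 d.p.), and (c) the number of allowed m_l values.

θ_min ≈ 20.70°; |L|−L_z,max ≈ 0.4833ℏ; 15 values

The 8k subshell has l = 7.
cos θ_min = 7/√56, so θ_min ≈ 20.70°.
|L| − L_z,max = (2√14 − 7)ℏ ≈ 0.4833ℏ.
There are 2l+1 = 15 values of m_l.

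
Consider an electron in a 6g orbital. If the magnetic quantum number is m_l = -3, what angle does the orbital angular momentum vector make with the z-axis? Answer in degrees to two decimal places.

θ ≈ 132.13°

The 6g subshell has l = 4.
|L| = √(l(l+1)) ℏ = 2√5 ℏ.
L_z = m_l ℏ = −3ℏ.
cos θ = L_z/|L| = -3/√20, so θ ≈ 132.13°.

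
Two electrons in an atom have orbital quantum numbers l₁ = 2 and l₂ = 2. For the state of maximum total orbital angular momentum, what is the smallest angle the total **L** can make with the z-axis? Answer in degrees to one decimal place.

L runs from |2 − 2| = 0 to 2 + 2 = 4.
L ∈ {0, 1, 2, 3, 4}.
The maximum is L = 4, with |L_tot| = ℏ√(4·5) = 2√5 ℏ.
The minimum angle with z is arccos(4/√20) ≈ 26.6°.

θ_min ≈ 26.6°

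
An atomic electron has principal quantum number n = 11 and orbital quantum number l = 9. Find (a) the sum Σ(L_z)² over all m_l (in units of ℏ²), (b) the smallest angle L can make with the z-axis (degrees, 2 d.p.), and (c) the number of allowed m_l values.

Σ(L_z)² = 570 ℏ²; θ_min ≈ 18.43°; 19 values

Σ m_l² = 570, so Σ(L_z)² = 570 ℏ².
cos θ_min = 9/√90, so θ_min ≈ 18.43°.
There are 2l+1 = 19 values of m_l.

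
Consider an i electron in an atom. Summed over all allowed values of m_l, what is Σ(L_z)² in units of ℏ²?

Σ(L_z)² = 182 ℏ²

An i state has l = 6.
m_l ∈ {-6, -5, -4, -3, -2, -1, 0, 1, 2, 3, 4, 5, 6}.
Summing m² from −6 to 6: Σ m_l² = 182.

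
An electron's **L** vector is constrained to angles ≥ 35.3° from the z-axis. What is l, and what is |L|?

l = 2, |L| = √6 ℏ ≈ 2.449ℏ

At minimum angle, m_l = l, so cos θ = l/√(l(l+1)); cos²θ = l/(l+1) = 0.6661.
Solving: l = 2.
Then |L| = ℏ√(2·3) = √6 ℏ.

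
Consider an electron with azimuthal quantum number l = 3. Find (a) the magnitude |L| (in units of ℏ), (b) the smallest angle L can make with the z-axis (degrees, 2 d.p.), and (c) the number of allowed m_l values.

|L| = 2√3 ℏ ≈ 3.464ℏ; θ_min ≈ 30.00°; 7 values

|L| = ℏ√(3·4) = 2√3 ℏ ≈ 3.464ℏ.
cos θ_min = 3/√12, so θ_min ≈ 30.00°.
There are 2l+1 = 7 values of m_l.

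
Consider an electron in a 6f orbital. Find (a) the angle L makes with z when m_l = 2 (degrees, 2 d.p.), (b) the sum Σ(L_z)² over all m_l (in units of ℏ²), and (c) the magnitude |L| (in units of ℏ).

θ(m_l=2) ≈ 54.74°; Σ(L_z)² = 28 ℏ²; |L| = 2√3 ℏ ≈ 3.464ℏ

The 6f subshell has l = 3.
For m_l = 2: cos θ = 2/√12, θ ≈ 54.74°.
Σ m_l² = 28, so Σ(L_z)² = 28 ℏ².
|L| = ℏ√(3·4) = 2√3 ℏ ≈ 3.464ℏ.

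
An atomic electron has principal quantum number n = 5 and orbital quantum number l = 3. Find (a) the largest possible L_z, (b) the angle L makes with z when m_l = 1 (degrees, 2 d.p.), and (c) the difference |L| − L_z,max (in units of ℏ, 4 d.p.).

L_z,max = 3ℏ; θ(m_l=1) ≈ 73.22°; |L|−L_z,max ≈ 0.4641ℏ

L_z,max = lℏ = 3ℏ.
For m_l = 1: cos θ = 1/√12, θ ≈ 73.22°.
|L| − L_z,max = (2√3 − 3)ℏ ≈ 0.4641ℏ.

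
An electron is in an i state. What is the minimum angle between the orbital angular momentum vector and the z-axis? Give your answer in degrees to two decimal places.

θ_min ≈ 22.21°

For an i orbital, l = 6.
|L| = ℏ√(l(l+1)) = √42 ℏ.
The smallest angle corresponds to the largest L_z, i.e. m_l = l = 6, giving L_z = 6ℏ.
cos θ_min = 6/√42, so θ_min ≈ 22.21°.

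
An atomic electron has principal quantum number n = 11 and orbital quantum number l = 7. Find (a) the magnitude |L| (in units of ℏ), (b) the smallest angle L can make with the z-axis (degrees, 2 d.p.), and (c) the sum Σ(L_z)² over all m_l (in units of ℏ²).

|L| = ℏ√(7·8) = 2√14 ℏ ≈ 7.483ℏ.
cos θ_min = 7/√56, so θ_min ≈ 20.70°.
Σ m_l² = 280, so Σ(L_z)² = 280 ℏ².

|L| = 2√14 ℏ ≈ 7.483ℏ; θ_min ≈ 20.70°; Σ(L_z)² = 280 ℏ²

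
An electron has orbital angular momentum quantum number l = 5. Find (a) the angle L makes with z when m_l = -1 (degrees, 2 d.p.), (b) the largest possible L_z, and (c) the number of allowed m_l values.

θ(m_l=-1) ≈ 100.52°; L_z,max = 5ℏ; 11 values

For m_l = -1: cos θ = -1/√30, θ ≈ 100.52°.
L_z,max = lℏ = 5ℏ.
There are 2l+1 = 11 values of m_l.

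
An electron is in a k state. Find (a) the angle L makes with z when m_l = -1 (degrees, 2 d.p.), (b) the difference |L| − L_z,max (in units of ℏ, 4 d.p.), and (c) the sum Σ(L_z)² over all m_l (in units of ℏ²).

A k state has l = 7.
For m_l = -1: cos θ = -1/√56, θ ≈ 97.68°.
|L| − L_z,max = (2√14 − 7)ℏ ≈ 0.4833ℏ.
Σ m_l² = 280, so Σ(L_z)² = 280 ℏ².

θ(m_l=-1) ≈ 97.68°; |L|−L_z,max ≈ 0.4833ℏ; Σ(L_z)² = 280 ℏ²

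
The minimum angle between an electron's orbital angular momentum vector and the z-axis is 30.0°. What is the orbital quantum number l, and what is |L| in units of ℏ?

cos²θ_min = l/(l+1) = 0.7500.
l = cos²θ/sin²θ ≈ 3.
Then |L| = ℏ√(3·4) = 2√3 ℏ.

l = 3, |L| = 2√3 ℏ ≈ 3.464ℏ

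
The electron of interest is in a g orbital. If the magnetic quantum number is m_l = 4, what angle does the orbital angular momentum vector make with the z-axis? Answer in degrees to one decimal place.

For a g orbital, l = 4.
|L|² = l(l+1)ℏ² = 20ℏ², so |L| = 2√5 ℏ.
L_z = m_l ℏ = 4ℏ.
cos θ = L_z/|L| = 4/√20, so θ ≈ 26.6°.

θ ≈ 26.6°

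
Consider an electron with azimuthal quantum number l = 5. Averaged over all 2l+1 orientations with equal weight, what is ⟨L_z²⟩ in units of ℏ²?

m_l runs from −5 to 5, i.e. {-5, -4, -3, -2, -1, 0, 1, 2, 3, 4, 5}.
Average of L_z² over 11 states: 110/11 ℏ² = 10 ℏ².

⟨L_z²⟩ = 10 ℏ²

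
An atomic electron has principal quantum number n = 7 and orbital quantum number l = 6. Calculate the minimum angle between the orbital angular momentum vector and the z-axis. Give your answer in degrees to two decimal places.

θ_min ≈ 22.21°

|L|² = l(l+1)ℏ² = 42ℏ², so |L| = √42 ℏ.
The smallest angle corresponds to the largest L_z, i.e. m_l = l = 6, giving L_z = 6ℏ.
cos θ_min = 6/√42, so θ_min ≈ 22.21°.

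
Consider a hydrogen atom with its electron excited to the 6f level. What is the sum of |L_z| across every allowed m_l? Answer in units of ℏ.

Σ|L_z| = 12 ℏ

The 6f level has l = 3.
m_l runs from −3 to 3, i.e. {-3, -2, -1, 0, 1, 2, 3}.
Σ|m_l| = 2·3(3+1)/2 = 12.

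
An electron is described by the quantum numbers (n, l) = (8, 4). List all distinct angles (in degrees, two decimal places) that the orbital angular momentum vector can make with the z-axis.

|L| = ℏ√(l(l+1)) = 2√5 ℏ.
cos θ = m_l/√20 for each m_l ∈ {-4, -3, -2, -1, 0, 1, 2, 3, 4}.

θ ∈ {26.57°, 47.87°, 63.43°, 77.08°, 90.00°, 102.92°, 116.57°, 132.13°, 153.43°}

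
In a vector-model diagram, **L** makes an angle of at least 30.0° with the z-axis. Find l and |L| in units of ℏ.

cos²θ_min = l/(l+1) = 0.7500.
Solving: l = 3.
Then |L| = ℏ√(3·4) = 2√3 ℏ.

l = 3, |L| = 2√3 ℏ ≈ 3.464ℏ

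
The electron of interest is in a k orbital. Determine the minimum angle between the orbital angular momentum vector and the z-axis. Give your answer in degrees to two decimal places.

θ_min ≈ 20.70°

A k state has l = 7.
|L| = ℏ√(l(l+1)) = 2√14 ℏ.
The smallest angle corresponds to the largest L_z, i.e. m_l = l = 7, giving L_z = 7ℏ.
cos θ_min = 7/√56, so θ_min ≈ 20.70°.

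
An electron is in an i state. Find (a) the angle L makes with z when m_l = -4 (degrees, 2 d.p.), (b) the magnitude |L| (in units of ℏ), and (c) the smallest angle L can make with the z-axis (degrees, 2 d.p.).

For an i orbital, l = 6.
For m_l = -4: cos θ = -4/√42, θ ≈ 128.11°.
|L| = ℏ√(6·7) = √42 ℏ ≈ 6.481ℏ.
cos θ_min = 6/√42, so θ_min ≈ 22.21°.

θ(m_l=-4) ≈ 128.11°; |L| = √42 ℏ ≈ 6.481ℏ; θ_min ≈ 22.21°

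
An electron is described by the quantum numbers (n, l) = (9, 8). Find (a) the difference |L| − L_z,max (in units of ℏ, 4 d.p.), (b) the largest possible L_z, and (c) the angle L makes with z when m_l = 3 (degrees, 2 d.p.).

|L|−L_z,max ≈ 0.4853ℏ; L_z,max = 8ℏ; θ(m_l=3) ≈ 69.30°

|L| − L_z,max = (6√2 − 8)ℏ ≈ 0.4853ℏ.
L_z,max = lℏ = 8ℏ.
For m_l = 3: cos θ = 3/√72, θ ≈ 69.30°.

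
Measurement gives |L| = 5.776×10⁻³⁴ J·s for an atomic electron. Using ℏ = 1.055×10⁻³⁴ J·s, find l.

l = 5

In units of ℏ, |L| ≈ 5.475.
(|L|/ℏ)² = l(l+1) ≈ 29.97 ⇒ l = 5.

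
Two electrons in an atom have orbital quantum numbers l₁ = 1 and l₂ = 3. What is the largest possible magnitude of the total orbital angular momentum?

|L_tot|_max = 2√5 ℏ ≈ 4.472ℏ

Angular momentum addition gives L = |l₁ − l₂|, …, l₁ + l₂.
So L can be 2, 3, 4.
The largest magnitude corresponds to L = 4: |L_tot| = ℏ√(4·5) = 2√5 ℏ.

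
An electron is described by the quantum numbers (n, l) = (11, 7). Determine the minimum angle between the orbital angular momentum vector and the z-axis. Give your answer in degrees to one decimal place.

θ_min ≈ 20.7°

|L| = √(l(l+1)) ℏ = 2√14 ℏ.
The smallest angle corresponds to the largest L_z, i.e. m_l = l = 7, giving L_z = 7ℏ.
cos θ_min = 7/√56, so θ_min ≈ 20.7°.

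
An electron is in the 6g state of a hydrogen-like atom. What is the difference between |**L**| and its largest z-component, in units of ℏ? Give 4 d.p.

The 6g subshell has l = 4.
|L| = 2√5 ℏ ≈ 4.4721ℏ, while L_z,max = lℏ = 4ℏ.
The difference is (2√5 − 4)ℏ ≈ 0.4721ℏ.

|L| − L_z,max ≈ 0.4721ℏ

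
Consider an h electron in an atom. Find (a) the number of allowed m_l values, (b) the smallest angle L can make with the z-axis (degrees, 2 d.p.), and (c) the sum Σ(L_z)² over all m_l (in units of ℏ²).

An h state has l = 5.
There are 2l+1 = 11 values of m_l.
cos θ_min = 5/√30, so θ_min ≈ 24.09°.
Σ m_l² = 110, so Σ(L_z)² = 110 ℏ².

11 values; θ_min ≈ 24.09°; Σ(L_z)² = 110 ℏ²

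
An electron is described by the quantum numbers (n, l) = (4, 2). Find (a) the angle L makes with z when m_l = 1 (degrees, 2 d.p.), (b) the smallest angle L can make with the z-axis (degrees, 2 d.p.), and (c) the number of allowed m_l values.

θ(m_l=1) ≈ 65.91°; θ_min ≈ 35.26°; 5 values

For m_l = 1: cos θ = 1/√6, θ ≈ 65.91°.
cos θ_min = 2/√6, so θ_min ≈ 35.26°.
There are 2l+1 = 5 values of m_l.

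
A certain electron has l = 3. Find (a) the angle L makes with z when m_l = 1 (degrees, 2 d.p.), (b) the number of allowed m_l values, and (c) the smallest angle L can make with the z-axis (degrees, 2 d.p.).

θ(m_l=1) ≈ 73.22°; 7 values; θ_min ≈ 30.00°

For m_l = 1: cos θ = 1/√12, θ ≈ 73.22°.
There are 2l+1 = 7 values of m_l.
cos θ_min = 3/√12, so θ_min ≈ 30.00°.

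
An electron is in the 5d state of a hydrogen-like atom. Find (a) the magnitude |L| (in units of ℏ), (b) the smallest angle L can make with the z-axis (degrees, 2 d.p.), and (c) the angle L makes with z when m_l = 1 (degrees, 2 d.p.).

5d means n = 5, l = 2.
|L| = ℏ√(2·3) = √6 ℏ ≈ 2.449ℏ.
cos θ_min = 2/√6, so θ_min ≈ 35.26°.
For m_l = 1: cos θ = 1/√6, θ ≈ 65.91°.

|L| = √6 ℏ ≈ 2.449ℏ; θ_min ≈ 35.26°; θ(m_l=1) ≈ 65.91°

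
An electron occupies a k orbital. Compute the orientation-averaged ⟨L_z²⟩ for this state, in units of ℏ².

The letter k corresponds to l = 7.
m_l ∈ {-7, -6, -5, -4, -3, -2, -1, 0, 1, 2, 3, 4, 5, 6, 7}.
Average of L_z² over 15 states: 280/15 ℏ² = 18.67 ℏ².

⟨L_z²⟩ = 18.67 ℏ²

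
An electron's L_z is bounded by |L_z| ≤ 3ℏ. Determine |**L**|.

|L| = 2√3 ℏ ≈ 3.464ℏ

L_z,max = lℏ, so l = 3.
|L| = √(l(l+1)) ℏ = 2√3 ℏ.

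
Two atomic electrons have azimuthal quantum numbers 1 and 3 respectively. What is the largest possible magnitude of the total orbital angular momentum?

By the triangle rule, |l₁ − l₂| ≤ L ≤ l₁ + l₂.
So L can be 2, 3, 4.
The largest magnitude corresponds to L = 4: |L_tot| = ℏ√(4·5) = 2√5 ℏ.

|L_tot|_max = 2√5 ℏ ≈ 4.472ℏ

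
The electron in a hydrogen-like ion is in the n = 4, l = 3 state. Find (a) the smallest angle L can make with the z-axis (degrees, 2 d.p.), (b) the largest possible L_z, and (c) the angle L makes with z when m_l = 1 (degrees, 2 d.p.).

θ_min ≈ 30.00°; L_z,max = 3ℏ; θ(m_l=1) ≈ 73.22°

cos θ_min = 3/√12, so θ_min ≈ 30.00°.
L_z,max = lℏ = 3ℏ.
For m_l = 1: cos θ = 1/√12, θ ≈ 73.22°.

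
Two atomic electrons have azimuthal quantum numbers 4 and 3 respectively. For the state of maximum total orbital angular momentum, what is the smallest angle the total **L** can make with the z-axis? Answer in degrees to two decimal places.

θ_min ≈ 20.70°

Angular momentum addition gives L = |l₁ − l₂|, …, l₁ + l₂.
L ∈ {1, 2, 3, 4, 5, 6, 7}.
The maximum is L = 7, with |L_tot| = ℏ√(7·8) = 2√14 ℏ.
The minimum angle with z is arccos(7/√56) ≈ 20.70°.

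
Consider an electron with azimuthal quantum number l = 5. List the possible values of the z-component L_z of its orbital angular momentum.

L_z ∈ {−5ℏ, −4ℏ, −3ℏ, −2ℏ, −ℏ, 0, ℏ, 2ℏ, 3ℏ, 4ℏ, 5ℏ}

L_z = m_l ℏ with m_l ranging from −l to +l in integer steps.
For l = 5: m_l ∈ {-5, -4, -3, -2, -1, 0, 1, 2, 3, 4, 5}.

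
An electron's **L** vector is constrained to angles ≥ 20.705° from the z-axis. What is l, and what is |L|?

cos θ_min = l/√(l(l+1)) = √(l/(l+1)), so l/(l+1) = cos²(20.705°) = 0.8750.
Solving: l = 7.
Then |L| = ℏ√(7·8) = 2√14 ℏ.

l = 7, |L| = 2√14 ℏ ≈ 7.483ℏ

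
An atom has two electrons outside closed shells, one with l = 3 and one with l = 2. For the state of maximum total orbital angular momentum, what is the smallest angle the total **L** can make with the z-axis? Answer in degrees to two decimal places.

By the triangle rule, |l₁ − l₂| ≤ L ≤ l₁ + l₂.
Allowed values: L = 1, 2, 3, 4, 5.
The maximum is L = 5, with |L_tot| = ℏ√(5·6) = √30 ℏ.
The minimum angle with z is arccos(5/√30) ≈ 24.09°.

θ_min ≈ 24.09°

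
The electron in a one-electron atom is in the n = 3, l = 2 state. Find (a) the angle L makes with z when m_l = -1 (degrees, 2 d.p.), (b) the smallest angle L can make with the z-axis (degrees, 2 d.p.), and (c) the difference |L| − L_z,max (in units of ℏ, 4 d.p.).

For m_l = -1: cos θ = -1/√6, θ ≈ 114.09°.
cos θ_min = 2/√6, so θ_min ≈ 35.26°.
|L| − L_z,max = (√6 − 2)ℏ ≈ 0.4495ℏ.

θ(m_l=-1) ≈ 114.09°; θ_min ≈ 35.26°; |L|−L_z,max ≈ 0.4495ℏ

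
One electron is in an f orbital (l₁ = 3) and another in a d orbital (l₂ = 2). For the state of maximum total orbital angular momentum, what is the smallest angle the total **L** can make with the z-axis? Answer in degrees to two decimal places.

θ_min ≈ 24.09°

Angular momentum addition gives L = |l₁ − l₂|, …, l₁ + l₂.
So L can be 1, 2, 3, 4, 5.
The maximum is L = 5, with |L_tot| = ℏ√(5·6) = √30 ℏ.
The minimum angle with z is arccos(5/√30) ≈ 24.09°.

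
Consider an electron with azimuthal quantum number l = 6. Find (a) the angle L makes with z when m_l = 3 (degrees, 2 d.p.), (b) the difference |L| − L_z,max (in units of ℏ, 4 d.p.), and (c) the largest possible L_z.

For m_l = 3: cos θ = 3/√42, θ ≈ 62.42°.
|L| − L_z,max = (√42 − 6)ℏ ≈ 0.4807ℏ.
L_z,max = lℏ = 6ℏ.

θ(m_l=3) ≈ 62.42°; |L|−L_z,max ≈ 0.4807ℏ; L_z,max = 6ℏ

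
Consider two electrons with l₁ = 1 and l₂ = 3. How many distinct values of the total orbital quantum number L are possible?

By the triangle rule, |l₁ − l₂| ≤ L ≤ l₁ + l₂.
So L can be 2, 3, 4.
That is 3 values.

3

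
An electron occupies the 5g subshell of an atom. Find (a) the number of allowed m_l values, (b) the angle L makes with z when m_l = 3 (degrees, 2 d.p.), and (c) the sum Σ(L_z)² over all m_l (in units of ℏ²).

9 values; θ(m_l=3) ≈ 47.87°; Σ(L_z)² = 60 ℏ²

The 5g subshell has l = 4.
There are 2l+1 = 9 values of m_l.
For m_l = 3: cos θ = 3/√20, θ ≈ 47.87°.
Σ m_l² = 60, so Σ(L_z)² = 60 ℏ².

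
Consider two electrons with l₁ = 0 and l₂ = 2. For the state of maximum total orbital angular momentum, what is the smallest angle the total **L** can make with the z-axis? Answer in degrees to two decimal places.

θ_min ≈ 35.26°

L runs from |0 − 2| = 2 to 0 + 2 = 2.
Allowed values: L = 2.
The maximum is L = 2, with |L_tot| = ℏ√(2·3) = √6 ℏ.
The minimum angle with z is arccos(2/√6) ≈ 35.26°.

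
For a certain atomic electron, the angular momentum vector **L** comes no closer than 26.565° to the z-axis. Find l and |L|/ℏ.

At minimum angle, m_l = l, so cos θ = l/√(l(l+1)); cos²θ = l/(l+1) = 0.8000.
l = cos²θ/sin²θ ≈ 4.
Then |L| = ℏ√(4·5) = 2√5 ℏ.

l = 4, |L| = 2√5 ℏ ≈ 4.472ℏ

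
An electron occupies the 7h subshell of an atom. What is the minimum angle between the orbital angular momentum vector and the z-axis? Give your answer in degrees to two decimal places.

For 7h, l = 5.
|L| = ℏ√(l(l+1)) = √30 ℏ.
The smallest angle corresponds to the largest L_z, i.e. m_l = l = 5, giving L_z = 5ℏ.
cos θ_min = 5/√30, so θ_min ≈ 24.09°.

θ_min ≈ 24.09°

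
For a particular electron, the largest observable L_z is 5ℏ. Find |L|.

|L| = √30 ℏ ≈ 5.477ℏ

L_z,max = lℏ, so l = 5.
|L| = ℏ√(l(l+1)) = √30 ℏ.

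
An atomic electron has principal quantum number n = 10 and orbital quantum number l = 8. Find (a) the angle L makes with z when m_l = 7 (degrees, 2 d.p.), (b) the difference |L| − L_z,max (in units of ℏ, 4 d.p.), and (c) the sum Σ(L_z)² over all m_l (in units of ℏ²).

θ(m_l=7) ≈ 34.42°; |L|−L_z,max ≈ 0.4853ℏ; Σ(L_z)² = 408 ℏ²

For m_l = 7: cos θ = 7/√72, θ ≈ 34.42°.
|L| − L_z,max = (6√2 − 8)ℏ ≈ 0.4853ℏ.
Σ m_l² = 408, so Σ(L_z)² = 408 ℏ².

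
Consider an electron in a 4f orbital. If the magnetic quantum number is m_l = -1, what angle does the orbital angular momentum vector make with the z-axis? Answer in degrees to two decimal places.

For 4f, l = 3.
|L| = √(l(l+1)) ℏ = 2√3 ℏ.
L_z = m_l ℏ = −1ℏ.
cos θ = L_z/|L| = -1/√12, so θ ≈ 106.78°.

θ ≈ 106.78°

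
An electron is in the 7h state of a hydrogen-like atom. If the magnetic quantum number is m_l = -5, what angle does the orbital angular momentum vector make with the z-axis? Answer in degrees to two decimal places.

θ ≈ 155.91°

7h means n = 7, l = 5.
|L| = √(l(l+1)) ℏ = √30 ℏ.
L_z = m_l ℏ = −5ℏ.
cos θ = L_z/|L| = -5/√30, so θ ≈ 155.91°.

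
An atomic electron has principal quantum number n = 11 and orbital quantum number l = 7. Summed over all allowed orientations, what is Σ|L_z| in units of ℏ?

Σ|L_z| = 56 ℏ

m_l runs from −7 to 7, i.e. {-7, -6, -5, -4, -3, -2, -1, 0, 1, 2, 3, 4, 5, 6, 7}.
Σ|m_l| = 2·7(7+1)/2 = 56.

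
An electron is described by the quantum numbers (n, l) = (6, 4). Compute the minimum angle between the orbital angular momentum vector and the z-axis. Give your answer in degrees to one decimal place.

θ_min ≈ 26.6°

|L| = √(l(l+1)) ℏ = 2√5 ℏ.
The smallest angle corresponds to the largest L_z, i.e. m_l = l = 4, giving L_z = 4ℏ.
cos θ_min = 4/√20, so θ_min ≈ 26.6°.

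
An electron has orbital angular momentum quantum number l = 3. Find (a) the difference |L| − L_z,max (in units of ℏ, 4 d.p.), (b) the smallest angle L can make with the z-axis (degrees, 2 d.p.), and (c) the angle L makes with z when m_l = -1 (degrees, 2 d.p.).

|L|−L_z,max ≈ 0.4641ℏ; θ_min ≈ 30.00°; θ(m_l=-1) ≈ 106.78°

|L| − L_z,max = (2√3 − 3)ℏ ≈ 0.4641ℏ.
cos θ_min = 3/√12, so θ_min ≈ 30.00°.
For m_l = -1: cos θ = -1/√12, θ ≈ 106.78°.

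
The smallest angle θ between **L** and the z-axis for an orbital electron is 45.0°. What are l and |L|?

At minimum angle, m_l = l, so cos θ = l/√(l(l+1)); cos²θ = l/(l+1) = 0.5000.
Thus l = 0.5000/(1 − 0.5000) ≈ 1.
Then |L| = ℏ√(1·2) = √2 ℏ.

l = 1, |L| = √2 ℏ ≈ 1.414ℏ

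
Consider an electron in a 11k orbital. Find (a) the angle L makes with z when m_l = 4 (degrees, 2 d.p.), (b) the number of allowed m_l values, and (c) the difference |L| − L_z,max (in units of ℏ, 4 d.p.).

θ(m_l=4) ≈ 57.69°; 15 values; |L|−L_z,max ≈ 0.4833ℏ

11k means n = 11, l = 7.
For m_l = 4: cos θ = 4/√56, θ ≈ 57.69°.
There are 2l+1 = 15 values of m_l.
|L| − L_z,max = (2√14 − 7)ℏ ≈ 0.4833ℏ.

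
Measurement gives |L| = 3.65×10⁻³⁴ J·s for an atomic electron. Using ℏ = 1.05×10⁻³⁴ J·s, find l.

l = 3

In units of ℏ, |L| ≈ 3.476.
Set l(l+1) = 12.08; the integer solution is l = 3.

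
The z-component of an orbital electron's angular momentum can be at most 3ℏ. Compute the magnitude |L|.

L_z,max = lℏ, so l = 3.
Then |L| = ℏ√(3·4) = 2√3 ℏ.

|L| = 2√3 ℏ ≈ 3.464ℏ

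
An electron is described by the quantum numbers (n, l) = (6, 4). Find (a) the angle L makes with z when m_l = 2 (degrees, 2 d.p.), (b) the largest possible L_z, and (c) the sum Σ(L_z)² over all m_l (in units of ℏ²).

For m_l = 2: cos θ = 2/√20, θ ≈ 63.43°.
L_z,max = lℏ = 4ℏ.
Σ m_l² = 60, so Σ(L_z)² = 60 ℏ².

θ(m_l=2) ≈ 63.43°; L_z,max = 4ℏ; Σ(L_z)² = 60 ℏ²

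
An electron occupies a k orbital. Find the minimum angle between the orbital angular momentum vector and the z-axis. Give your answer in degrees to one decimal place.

θ_min ≈ 20.7°

For a k orbital, l = 7.
|L| = √(l(l+1)) ℏ = 2√14 ℏ.
The smallest angle corresponds to the largest L_z, i.e. m_l = l = 7, giving L_z = 7ℏ.
cos θ_min = 7/√56, so θ_min ≈ 20.7°.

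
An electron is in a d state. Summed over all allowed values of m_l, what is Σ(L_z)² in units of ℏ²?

Σ(L_z)² = 10 ℏ²

D corresponds to l = 2.
The allowed m_l values are -2, -1, 0, 1, 2.
Σ m_l² = 2·(1 + 4) = 10.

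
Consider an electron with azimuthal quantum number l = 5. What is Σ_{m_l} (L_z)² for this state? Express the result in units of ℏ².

Σ(L_z)² = 110 ℏ²

m_l ∈ {-5, -4, -3, -2, -1, 0, 1, 2, 3, 4, 5}.
Summing m² from −5 to 5: Σ m_l² = 110.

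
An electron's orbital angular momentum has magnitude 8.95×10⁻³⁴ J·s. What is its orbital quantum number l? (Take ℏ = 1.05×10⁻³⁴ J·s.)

l = 8

|L|/ℏ = (8.95×10⁻³⁴)/(1.05×10⁻³⁴) ≈ 8.524.
(|L|/ℏ)² = l(l+1) ≈ 72.66 ⇒ l = 8.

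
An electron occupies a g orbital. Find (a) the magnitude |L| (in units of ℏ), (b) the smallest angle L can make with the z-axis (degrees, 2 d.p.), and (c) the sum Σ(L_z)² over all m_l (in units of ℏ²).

|L| = 2√5 ℏ ≈ 4.472ℏ; θ_min ≈ 26.57°; Σ(L_z)² = 60 ℏ²

A g state has l = 4.
|L| = ℏ√(4·5) = 2√5 ℏ ≈ 4.472ℏ.
cos θ_min = 4/√20, so θ_min ≈ 26.57°.
Σ m_l² = 60, so Σ(L_z)² = 60 ℏ².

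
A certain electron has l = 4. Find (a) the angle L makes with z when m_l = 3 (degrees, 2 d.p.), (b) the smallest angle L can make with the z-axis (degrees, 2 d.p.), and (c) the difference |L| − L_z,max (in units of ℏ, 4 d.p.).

For m_l = 3: cos θ = 3/√20, θ ≈ 47.87°.
cos θ_min = 4/√20, so θ_min ≈ 26.57°.
|L| − L_z,max = (2√5 − 4)ℏ ≈ 0.4721ℏ.

θ(m_l=3) ≈ 47.87°; θ_min ≈ 26.57°; |L|−L_z,max ≈ 0.4721ℏ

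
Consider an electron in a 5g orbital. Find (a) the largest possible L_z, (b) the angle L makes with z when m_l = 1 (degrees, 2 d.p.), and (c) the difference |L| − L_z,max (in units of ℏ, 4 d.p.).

For 5g, l = 4.
L_z,max = lℏ = 4ℏ.
For m_l = 1: cos θ = 1/√20, θ ≈ 77.08°.
|L| − L_z,max = (2√5 − 4)ℏ ≈ 0.4721ℏ.

L_z,max = 4ℏ; θ(m_l=1) ≈ 77.08°; |L|−L_z,max ≈ 0.4721ℏ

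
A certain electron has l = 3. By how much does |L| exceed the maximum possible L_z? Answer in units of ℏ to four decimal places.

|L| = 2√3 ℏ ≈ 3.4641ℏ, while L_z,max = lℏ = 3ℏ.
The difference is (2√3 − 3)ℏ ≈ 0.4641ℏ.

|L| − L_z,max ≈ 0.4641ℏ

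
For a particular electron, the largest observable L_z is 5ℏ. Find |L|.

The maximum L_z equals lℏ, giving l = 5.
|L| = ℏ√(l(l+1)) = √30 ℏ.

|L| = √30 ℏ ≈ 5.477ℏ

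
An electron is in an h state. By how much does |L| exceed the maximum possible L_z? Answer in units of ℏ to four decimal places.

An h state has l = 5.
|L| = √30 ℏ ≈ 5.4772ℏ, while L_z,max = lℏ = 5ℏ.
The difference is (√30 − 5)ℏ ≈ 0.4772ℏ.

|L| − L_z,max ≈ 0.4772ℏ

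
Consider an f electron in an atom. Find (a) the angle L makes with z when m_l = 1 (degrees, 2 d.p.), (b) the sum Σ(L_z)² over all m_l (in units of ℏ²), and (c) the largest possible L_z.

θ(m_l=1) ≈ 73.22°; Σ(L_z)² = 28 ℏ²; L_z,max = 3ℏ

For an f orbital, l = 3.
For m_l = 1: cos θ = 1/√12, θ ≈ 73.22°.
Σ m_l² = 28, so Σ(L_z)² = 28 ℏ².
L_z,max = lℏ = 3ℏ.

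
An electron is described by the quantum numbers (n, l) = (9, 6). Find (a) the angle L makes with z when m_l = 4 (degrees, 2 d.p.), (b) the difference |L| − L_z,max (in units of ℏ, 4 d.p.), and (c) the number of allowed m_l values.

For m_l = 4: cos θ = 4/√42, θ ≈ 51.89°.
|L| − L_z,max = (√42 − 6)ℏ ≈ 0.4807ℏ.
There are 2l+1 = 13 values of m_l.

θ(m_l=4) ≈ 51.89°; |L|−L_z,max ≈ 0.4807ℏ; 13 values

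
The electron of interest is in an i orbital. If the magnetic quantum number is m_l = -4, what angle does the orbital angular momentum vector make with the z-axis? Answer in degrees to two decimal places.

θ ≈ 128.11°

An i state has l = 6.
|L| = ℏ√(l(l+1)) = √42 ℏ.
L_z = m_l ℏ = −4ℏ.
cos θ = L_z/|L| = -4/√42, so θ ≈ 128.11°.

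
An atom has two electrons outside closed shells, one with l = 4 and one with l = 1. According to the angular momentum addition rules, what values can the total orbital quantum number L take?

L runs from |4 − 1| = 3 to 4 + 1 = 5.
L ∈ {3, 4, 5}.

L = 3, 4, 5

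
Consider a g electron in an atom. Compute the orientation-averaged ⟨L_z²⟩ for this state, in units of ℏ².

For a g orbital, l = 4.
m_l ∈ {-4, -3, -2, -1, 0, 1, 2, 3, 4}.
⟨L_z²⟩ = ℏ²·(Σ m_l²)/(2l+1) = ℏ²·60/9 = 6.667ℏ².

⟨L_z²⟩ = 6.667 ℏ²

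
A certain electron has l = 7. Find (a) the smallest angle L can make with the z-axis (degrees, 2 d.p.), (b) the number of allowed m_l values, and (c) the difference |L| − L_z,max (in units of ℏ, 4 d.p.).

cos θ_min = 7/√56, so θ_min ≈ 20.70°.
There are 2l+1 = 15 values of m_l.
|L| − L_z,max = (2√14 − 7)ℏ ≈ 0.4833ℏ.

θ_min ≈ 20.70°; 15 values; |L|−L_z,max ≈ 0.4833ℏ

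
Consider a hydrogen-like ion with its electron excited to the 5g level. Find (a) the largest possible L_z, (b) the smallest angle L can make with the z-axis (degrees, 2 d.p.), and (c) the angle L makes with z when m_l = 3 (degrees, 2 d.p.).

The 5g level has l = 4.
L_z,max = lℏ = 4ℏ.
cos θ_min = 4/√20, so θ_min ≈ 26.57°.
For m_l = 3: cos θ = 3/√20, θ ≈ 47.87°.

L_z,max = 4ℏ; θ_min ≈ 26.57°; θ(m_l=3) ≈ 47.87°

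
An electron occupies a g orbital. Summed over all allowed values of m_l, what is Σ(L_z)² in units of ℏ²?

A g state has l = 4.
m_l ∈ {-4, -3, -2, -1, 0, 1, 2, 3, 4}.
Summing m² from −4 to 4: Σ m_l² = 60.

Σ(L_z)² = 60 ℏ²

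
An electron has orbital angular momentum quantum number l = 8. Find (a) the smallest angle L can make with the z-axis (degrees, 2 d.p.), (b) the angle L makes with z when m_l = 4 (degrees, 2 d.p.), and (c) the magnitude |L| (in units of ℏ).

cos θ_min = 8/√72, so θ_min ≈ 19.47°.
For m_l = 4: cos θ = 4/√72, θ ≈ 61.87°.
|L| = ℏ√(8·9) = 6√2 ℏ ≈ 8.485ℏ.

θ_min ≈ 19.47°; θ(m_l=4) ≈ 61.87°; |L| = 6√2 ℏ ≈ 8.485ℏ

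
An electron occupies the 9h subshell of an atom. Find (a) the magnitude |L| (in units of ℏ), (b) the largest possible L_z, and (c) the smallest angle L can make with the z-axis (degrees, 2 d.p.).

For 9h, l = 5.
|L| = ℏ√(5·6) = √30 ℏ ≈ 5.477ℏ.
L_z,max = lℏ = 5ℏ.
cos θ_min = 5/√30, so θ_min ≈ 24.09°.

|L| = √30 ℏ ≈ 5.477ℏ; L_z,max = 5ℏ; θ_min ≈ 24.09°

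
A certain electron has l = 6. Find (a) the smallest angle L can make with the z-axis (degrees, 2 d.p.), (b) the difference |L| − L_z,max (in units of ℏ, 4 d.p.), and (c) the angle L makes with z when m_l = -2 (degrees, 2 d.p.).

θ_min ≈ 22.21°; |L|−L_z,max ≈ 0.4807ℏ; θ(m_l=-2) ≈ 107.98°

cos θ_min = 6/√42, so θ_min ≈ 22.21°.
|L| − L_z,max = (√42 − 6)ℏ ≈ 0.4807ℏ.
For m_l = -2: cos θ = -2/√42, θ ≈ 107.98°.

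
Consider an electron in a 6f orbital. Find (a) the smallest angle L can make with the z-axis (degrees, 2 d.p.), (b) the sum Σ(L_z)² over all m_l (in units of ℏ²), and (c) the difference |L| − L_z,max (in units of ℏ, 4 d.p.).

For 6f, l = 3.
cos θ_min = 3/√12, so θ_min ≈ 30.00°.
Σ m_l² = 28, so Σ(L_z)² = 28 ℏ².
|L| − L_z,max = (2√3 − 3)ℏ ≈ 0.4641ℏ.

θ_min ≈ 30.00°; Σ(L_z)² = 28 ℏ²; |L|−L_z,max ≈ 0.4641ℏ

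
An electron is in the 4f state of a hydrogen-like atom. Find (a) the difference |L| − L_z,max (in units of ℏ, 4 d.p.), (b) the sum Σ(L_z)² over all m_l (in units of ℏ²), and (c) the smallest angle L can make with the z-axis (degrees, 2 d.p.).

4f means n = 4, l = 3.
|L| − L_z,max = (2√3 − 3)ℏ ≈ 0.4641ℏ.
Σ m_l² = 28, so Σ(L_z)² = 28 ℏ².
cos θ_min = 3/√12, so θ_min ≈ 30.00°.

|L|−L_z,max ≈ 0.4641ℏ; Σ(L_z)² = 28 ℏ²; θ_min ≈ 30.00°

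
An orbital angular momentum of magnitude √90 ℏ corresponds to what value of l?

l = 9

Since |L|² = l(l+1)ℏ², l(l+1) = 90.
Solving: l = 9.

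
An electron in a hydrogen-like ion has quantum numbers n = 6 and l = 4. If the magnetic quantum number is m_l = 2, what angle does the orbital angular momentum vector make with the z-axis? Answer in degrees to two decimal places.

|L| = √(l(l+1)) ℏ = 2√5 ℏ.
L_z = m_l ℏ = 2ℏ.
cos θ = L_z/|L| = 2/√20, so θ ≈ 63.43°.

θ ≈ 63.43°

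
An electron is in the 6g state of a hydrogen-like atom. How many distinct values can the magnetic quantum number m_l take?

The 6g subshell has l = 4.
The number of m_l values is 2l + 1 = 2·4 + 1 = 9.

9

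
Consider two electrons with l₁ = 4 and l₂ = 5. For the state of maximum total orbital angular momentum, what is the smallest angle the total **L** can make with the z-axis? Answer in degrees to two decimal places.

θ_min ≈ 18.43°

By the triangle rule, |l₁ − l₂| ≤ L ≤ l₁ + l₂.
L ∈ {1, 2, 3, 4, 5, 6, 7, 8, 9}.
The maximum is L = 9, with |L_tot| = ℏ√(9·10) = 3√10 ℏ.
The minimum angle with z is arccos(9/√90) ≈ 18.43°.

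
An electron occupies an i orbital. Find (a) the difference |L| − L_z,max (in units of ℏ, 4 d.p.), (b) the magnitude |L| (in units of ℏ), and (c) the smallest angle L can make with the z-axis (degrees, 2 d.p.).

An i state has l = 6.
|L| − L_z,max = (√42 − 6)ℏ ≈ 0.4807ℏ.
|L| = ℏ√(6·7) = √42 ℏ ≈ 6.481ℏ.
cos θ_min = 6/√42, so θ_min ≈ 22.21°.

|L|−L_z,max ≈ 0.4807ℏ; |L| = √42 ℏ ≈ 6.481ℏ; θ_min ≈ 22.21°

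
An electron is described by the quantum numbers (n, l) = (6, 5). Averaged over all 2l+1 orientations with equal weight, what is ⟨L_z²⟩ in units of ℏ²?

The allowed m_l values are -5, -4, -3, -2, -1, 0, 1, 2, 3, 4, 5.
Average of L_z² over 11 states: 110/11 ℏ² = 10 ℏ².

⟨L_z²⟩ = 10 ℏ²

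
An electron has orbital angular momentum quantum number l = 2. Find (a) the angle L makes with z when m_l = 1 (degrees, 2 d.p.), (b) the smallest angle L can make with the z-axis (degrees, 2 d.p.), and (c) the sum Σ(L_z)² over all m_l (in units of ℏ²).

θ(m_l=1) ≈ 65.91°; θ_min ≈ 35.26°; Σ(L_z)² = 10 ℏ²

For m_l = 1: cos θ = 1/√6, θ ≈ 65.91°.
cos θ_min = 2/√6, so θ_min ≈ 35.26°.
Σ m_l² = 10, so Σ(L_z)² = 10 ℏ².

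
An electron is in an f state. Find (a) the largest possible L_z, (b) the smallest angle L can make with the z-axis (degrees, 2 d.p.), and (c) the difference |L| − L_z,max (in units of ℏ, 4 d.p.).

L_z,max = 3ℏ; θ_min ≈ 30.00°; |L|−L_z,max ≈ 0.4641ℏ

For an f orbital, l = 3.
L_z,max = lℏ = 3ℏ.
cos θ_min = 3/√12, so θ_min ≈ 30.00°.
|L| − L_z,max = (2√3 − 3)ℏ ≈ 0.4641ℏ.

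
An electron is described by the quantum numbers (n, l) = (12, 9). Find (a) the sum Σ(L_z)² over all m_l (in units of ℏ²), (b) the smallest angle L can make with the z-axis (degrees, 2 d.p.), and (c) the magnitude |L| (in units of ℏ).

Σ(L_z)² = 570 ℏ²; θ_min ≈ 18.43°; |L| = 3√10 ℏ ≈ 9.487ℏ

Σ m_l² = 570, so Σ(L_z)² = 570 ℏ².
cos θ_min = 9/√90, so θ_min ≈ 18.43°.
|L| = ℏ√(9·10) = 3√10 ℏ ≈ 9.487ℏ.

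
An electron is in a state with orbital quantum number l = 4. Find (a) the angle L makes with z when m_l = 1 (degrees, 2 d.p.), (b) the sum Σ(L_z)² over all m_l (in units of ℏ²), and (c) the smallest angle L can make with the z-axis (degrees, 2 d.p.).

θ(m_l=1) ≈ 77.08°; Σ(L_z)² = 60 ℏ²; θ_min ≈ 26.57°

For m_l = 1: cos θ = 1/√20, θ ≈ 77.08°.
Σ m_l² = 60, so Σ(L_z)² = 60 ℏ².
cos θ_min = 4/√20, so θ_min ≈ 26.57°.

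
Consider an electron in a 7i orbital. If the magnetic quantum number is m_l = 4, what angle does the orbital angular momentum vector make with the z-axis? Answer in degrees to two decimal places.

θ ≈ 51.89°

The 7i subshell has l = 6.
|L| = ℏ√(l(l+1)) = √42 ℏ.
L_z = m_l ℏ = 4ℏ.
cos θ = L_z/|L| = 4/√42, so θ ≈ 51.89°.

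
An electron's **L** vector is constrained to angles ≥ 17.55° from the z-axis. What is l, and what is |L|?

At minimum angle, m_l = l, so cos θ = l/√(l(l+1)); cos²θ = l/(l+1) = 0.9091.
Thus l = 0.9091/(1 − 0.9091) ≈ 10.
Then |L| = ℏ√(10·11) = √110 ℏ.

l = 10, |L| = √110 ℏ ≈ 10.488ℏ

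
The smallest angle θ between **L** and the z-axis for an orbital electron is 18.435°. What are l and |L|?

l = 9, |L| = 3√10 ℏ ≈ 9.487ℏ

cos θ_min = l/√(l(l+1)) = √(l/(l+1)), so l/(l+1) = cos²(18.435°) = 0.9000.
Solving: l = 9.
Then |L| = ℏ√(9·10) = 3√10 ℏ.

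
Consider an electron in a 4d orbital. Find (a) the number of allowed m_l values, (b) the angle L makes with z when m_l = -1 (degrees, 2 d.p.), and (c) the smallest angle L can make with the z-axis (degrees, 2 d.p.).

5 values; θ(m_l=-1) ≈ 114.09°; θ_min ≈ 35.26°

For 4d, l = 2.
There are 2l+1 = 5 values of m_l.
For m_l = -1: cos θ = -1/√6, θ ≈ 114.09°.
cos θ_min = 2/√6, so θ_min ≈ 35.26°.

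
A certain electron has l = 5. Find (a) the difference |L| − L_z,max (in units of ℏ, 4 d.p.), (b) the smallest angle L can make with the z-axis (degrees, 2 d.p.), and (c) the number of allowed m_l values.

|L| − L_z,max = (√30 − 5)ℏ ≈ 0.4772ℏ.
cos θ_min = 5/√30, so θ_min ≈ 24.09°.
There are 2l+1 = 11 values of m_l.

|L|−L_z,max ≈ 0.4772ℏ; θ_min ≈ 24.09°; 11 values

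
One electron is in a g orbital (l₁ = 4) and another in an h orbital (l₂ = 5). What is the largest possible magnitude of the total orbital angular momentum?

|L_tot|_max = 3√10 ℏ ≈ 9.487ℏ

L runs from |4 − 5| = 1 to 4 + 5 = 9.
Allowed values: L = 1, 2, 3, 4, 5, 6, 7, 8, 9.
The largest magnitude corresponds to L = 9: |L_tot| = ℏ√(9·10) = 3√10 ℏ.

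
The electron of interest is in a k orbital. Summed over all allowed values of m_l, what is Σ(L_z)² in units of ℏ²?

Σ(L_z)² = 280 ℏ²

A k state has l = 7.
The allowed m_l values are -7, -6, -5, -4, -3, -2, -1, 0, 1, 2, 3, 4, 5, 6, 7.
Σ m_l² = l(l+1)(2l+1)/3 = 7·8·15/3 = 280.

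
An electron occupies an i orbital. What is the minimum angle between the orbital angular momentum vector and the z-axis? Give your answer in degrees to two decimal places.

The letter i corresponds to l = 6.
|L| = √(l(l+1)) ℏ = √42 ℏ.
The smallest angle corresponds to the largest L_z, i.e. m_l = l = 6, giving L_z = 6ℏ.
cos θ_min = 6/√42, so θ_min ≈ 22.21°.

θ_min ≈ 22.21°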